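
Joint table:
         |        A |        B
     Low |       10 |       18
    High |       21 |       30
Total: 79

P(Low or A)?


P(Low∨A) = P(Low) + P(A) - P(Low∧A)
= (28 + 31 - 10)/79 = 49/79

P = 49/79 ≈ 62.03%


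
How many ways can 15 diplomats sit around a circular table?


Circular arrangements of 15 distinct objects: fix one position to break rotational symmetry.
(n-1)! = 14! = 87178291200

87178291200


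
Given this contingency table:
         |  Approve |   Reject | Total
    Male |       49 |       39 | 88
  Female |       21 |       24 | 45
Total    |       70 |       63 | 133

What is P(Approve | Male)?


P(Approve | Male) = 49/(49+39) = 49/88

P(Approve|Male) = 49/88 ≈ 55.68%


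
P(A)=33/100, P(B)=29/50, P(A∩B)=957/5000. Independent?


P(A)×P(B) = 957/5000
P(A∩B) = 957/5000
Equal ✓ → Independent

Yes, independent


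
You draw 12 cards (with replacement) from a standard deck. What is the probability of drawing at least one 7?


P(not a 7) = 48/52 = 12/13
P(none in 12 draws) = (12/13)^12 = 8916100448256/23298085122481
P(≥1 7) = 1 - 8916100448256/23298085122481 = 14381984674225/23298085122481

P = 14381984674225/23298085122481 ≈ 61.73%


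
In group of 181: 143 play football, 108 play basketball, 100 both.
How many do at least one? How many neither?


|A∪B| = 143+108-100 = 151
Neither = 181-151 = 30

At least one: 151; Neither: 30


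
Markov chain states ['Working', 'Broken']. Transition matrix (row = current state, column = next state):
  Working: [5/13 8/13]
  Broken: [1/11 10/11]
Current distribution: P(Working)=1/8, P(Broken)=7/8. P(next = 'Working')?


P(next=Working) = Σᵢ P(now=i)×P(i→Working)
= 1/8×5/13 + 7/8×1/11
= 5/104 + 7/88 = 73/572

P = 73/572 ≈ 0.1276


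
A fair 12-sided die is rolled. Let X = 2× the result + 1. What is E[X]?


E[die] = (1+12)/2 = 13/2
E[X] = 2×13/2 + 1 = 14

E[X] = 14


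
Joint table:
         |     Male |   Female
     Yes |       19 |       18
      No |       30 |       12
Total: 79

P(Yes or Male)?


P(Yes∨Male) = P(Yes) + P(Male) - P(Yes∧Male)
= (37 + 49 - 19)/79 = 67/79

P = 67/79 ≈ 84.81%


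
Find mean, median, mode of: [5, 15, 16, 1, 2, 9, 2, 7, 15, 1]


Sorted: [1, 1, 2, 2, 5, 7, 9, 15, 15, 16]
Mean = 73/10
Median = 6
Freq: {5: 1, 15: 2, 16: 1, 1: 2, 2: 2, 9: 1, 7: 1}
Mode: [1, 2, 15]

Mean=73/10, Median=6, Mode=[1, 2, 15]


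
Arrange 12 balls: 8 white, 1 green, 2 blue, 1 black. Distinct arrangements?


12!/(8!×1!×2!×1!) = 5940

5940


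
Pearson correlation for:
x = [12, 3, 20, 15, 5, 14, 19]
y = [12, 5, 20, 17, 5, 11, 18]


n=7, Σx=88, Σy=88, Σxy=1335, Σx²=1360, Σy²=1328
r = (7×1335 - 88×88)/√((7×1360 - 88²)(7×1328 - 88²))
= 1601/√(1776×1552) = 1601/√2756352 ≈ 1601/1660.2265 ≈ 0.9643

r ≈ 0.9643


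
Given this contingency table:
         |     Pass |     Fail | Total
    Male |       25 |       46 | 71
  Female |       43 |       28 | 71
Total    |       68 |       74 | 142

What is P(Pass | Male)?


P(Pass | Male) = 25/(25+46) = 25/71

P(Pass|Male) = 25/71 ≈ 35.21%


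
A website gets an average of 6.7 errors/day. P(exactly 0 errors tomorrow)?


Poisson(λ=6.7): P(X=0) = e^(-λ)×λ^k/k!
= e^(-6.7) × 6.7^0 / 0!
≈ 0.001230911903 × 1 / 1 ≈ 0.001231

P(X=0) ≈ 0.001231 ≈ 0.12%


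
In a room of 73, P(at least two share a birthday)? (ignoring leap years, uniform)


P(all different) = Π(365-i)/365 for i=0..72
= 0.000439
P(match) = 1 - 0.000439 = 0.999561

P ≈ 0.9996 ≈ 99.96%


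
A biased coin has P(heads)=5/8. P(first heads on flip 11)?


Geometric: P(X=11) = (1-p)^(k-1)×p = (3/8)^10×5/8 = 295245/8589934592

P(X=11) = 295245/8589934592 ≈ 0.00%


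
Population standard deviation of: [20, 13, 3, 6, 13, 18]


Mean = 73/6
  (20-73/6)²=2209/36
  (13-73/6)²=25/36
  (3-73/6)²=3025/36
  (6-73/6)²=1369/36
  (13-73/6)²=25/36
  (18-73/6)²=1225/36
Σ(x-μ)² = 1313/6
σ² = (1313/6)/6 = 1313/36

σ = √(1313/36) ≈ 6.0392


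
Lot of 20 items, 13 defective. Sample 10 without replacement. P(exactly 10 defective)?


Hypergeometric: C(13,10)×C(7,0)/C(20,10)
= 286×1/184756 = 1/646

P(X=10) = 1/646 ≈ 0.15%


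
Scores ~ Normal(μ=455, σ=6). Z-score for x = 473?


z = (x - μ)/σ = (473 - 455)/6 = 3.0

z = 3.0


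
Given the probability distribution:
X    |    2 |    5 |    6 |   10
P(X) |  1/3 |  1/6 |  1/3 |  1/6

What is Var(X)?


E[X] = 31/6
E[X²] = 205/6
Var(X) = E[X²] - (E[X])² = 205/6 - 961/36 = 269/36

Var(X) = 269/36 ≈ 7.4722


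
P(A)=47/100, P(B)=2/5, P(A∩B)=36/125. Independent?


P(A)×P(B) = 47/250
P(A∩B) = 36/125
Not equal → NOT independent

No, not independent


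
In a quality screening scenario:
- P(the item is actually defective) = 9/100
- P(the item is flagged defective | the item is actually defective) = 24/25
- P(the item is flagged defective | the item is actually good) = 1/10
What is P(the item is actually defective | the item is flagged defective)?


Using Bayes' theorem:
P(A|B) = P(B|A)·P(A) / P(B)

P(the item is flagged defective) = 24/25 × 9/100 + 1/10 × 91/100
= 54/625 + 91/1000 = 887/5000

P(the item is actually defective|the item is flagged defective) = (54/625) / (887/5000) = 432/887

P(the item is actually defective|the item is flagged defective) = 432/887 ≈ 48.70%


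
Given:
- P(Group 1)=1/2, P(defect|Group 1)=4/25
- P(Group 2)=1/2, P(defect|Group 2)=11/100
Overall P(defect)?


P(B) = Σ P(B|Aᵢ)×P(Aᵢ)
  4/25×1/2 = 2/25
  11/100×1/2 = 11/200
Sum = 27/200

P(defect) = 27/200 ≈ 13.50%


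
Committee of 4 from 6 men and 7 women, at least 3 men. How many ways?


Count by #men:
  3M,1W: C(6,3)×C(7,1)=140
  4M,0W: C(6,4)×C(7,0)=15
Total = 155

155


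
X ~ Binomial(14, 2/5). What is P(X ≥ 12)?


P(X ≥ 12) = Σ P(X=i) for i=12..14
P(X=12) = 3354624/6103515625
P(X=13) = 344064/6103515625
P(X=14) = 16384/6103515625
Sum = 3715072/6103515625

P(X ≥ 12) = 3715072/6103515625 ≈ 0.06%


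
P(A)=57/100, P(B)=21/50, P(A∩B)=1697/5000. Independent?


P(A)×P(B) = 1197/5000
P(A∩B) = 1697/5000
Not equal → NOT independent

No, not independent


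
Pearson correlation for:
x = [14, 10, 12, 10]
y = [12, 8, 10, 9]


n=4, Σx=46, Σy=39, Σxy=458, Σx²=540, Σy²=389
r = (4×458 - 46×39)/√((4×540 - 46²)(4×389 - 39²))
= 38/√(44×35) = 38/√1540 ≈ 38/39.2428 ≈ 0.9683

r ≈ 0.9683


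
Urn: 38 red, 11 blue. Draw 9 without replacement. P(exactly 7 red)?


Hypergeometric: C(38,7)×C(11,2)/C(49,9)
= 12620256×55/2054455634 = 31550640/93384347

P(X=7) = 31550640/93384347 ≈ 33.79%


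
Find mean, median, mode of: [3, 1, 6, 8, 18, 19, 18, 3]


Sorted: [1, 3, 3, 6, 8, 18, 18, 19]
Mean = 76/8 = 19/2
Median = 7
Freq: {3: 2, 1: 1, 6: 1, 8: 1, 18: 2, 19: 1}
Mode: [3, 18]

Mean=19/2, Median=7, Mode=[3, 18]


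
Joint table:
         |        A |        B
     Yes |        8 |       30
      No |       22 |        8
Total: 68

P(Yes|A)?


P(Yes|A) = 8/(8+22) = 8/30 = 4/15

P = 4/15 ≈ 26.67%


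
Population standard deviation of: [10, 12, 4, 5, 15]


Mean = 46/5
  (10-46/5)²=16/25
  (12-46/5)²=196/25
  (4-46/5)²=676/25
  (5-46/5)²=441/25
  (15-46/5)²=841/25
Σ(x-μ)² = 434/5
σ² = (434/5)/5 = 434/25

σ = √(434/25) ≈ 4.1665


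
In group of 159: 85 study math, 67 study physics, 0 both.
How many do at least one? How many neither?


|A∪B| = 85+67-0 = 152
Neither = 159-152 = 7

At least one: 152; Neither: 7


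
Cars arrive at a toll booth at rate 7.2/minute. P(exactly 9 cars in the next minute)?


Poisson(λ=7.2): P(X=9) = e^(-λ)×λ^k/k!
= e^(-7.2) × 7.2^9 / 9!
≈ 0.0007465858084 × 51998697.8142 / 362880 ≈ 0.106982

P(X=9) ≈ 0.106982 ≈ 10.70%


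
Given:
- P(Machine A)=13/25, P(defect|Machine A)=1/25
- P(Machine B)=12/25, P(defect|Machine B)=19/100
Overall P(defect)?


P(B) = Σ P(B|Aᵢ)×P(Aᵢ)
  1/25×13/25 = 13/625
  19/100×12/25 = 57/625
Sum = 14/125

P(defect) = 14/125 ≈ 11.20%


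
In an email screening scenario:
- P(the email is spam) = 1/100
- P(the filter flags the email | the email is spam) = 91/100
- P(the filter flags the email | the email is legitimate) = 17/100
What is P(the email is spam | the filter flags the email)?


Using Bayes' theorem:
P(A|B) = P(B|A)·P(A) / P(B)

P(the filter flags the email) = 91/100 × 1/100 + 17/100 × 99/100
= 91/10000 + 1683/10000 = 887/5000

P(the email is spam|the filter flags the email) = (91/10000) / (887/5000) = 91/1774

P(the email is spam|the filter flags the email) = 91/1774 ≈ 5.13%


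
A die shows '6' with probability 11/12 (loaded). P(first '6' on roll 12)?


Geometric: P(X=12) = (1-p)^(k-1)×p = (1/12)^11×11/12 = 11/8916100448256

P(X=12) = 11/8916100448256 ≈ 0.00%


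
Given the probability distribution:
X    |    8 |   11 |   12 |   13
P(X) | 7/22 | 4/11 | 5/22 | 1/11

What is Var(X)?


E[X] = 115/11
E[X²] = 1237/11
Var(X) = E[X²] - (E[X])² = 1237/11 - 13225/121 = 382/121

Var(X) = 382/121 ≈ 3.1570


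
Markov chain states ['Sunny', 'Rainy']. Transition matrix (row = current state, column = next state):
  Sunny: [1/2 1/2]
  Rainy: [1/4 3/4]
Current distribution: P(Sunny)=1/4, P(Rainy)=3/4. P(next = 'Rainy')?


P(next=Rainy) = Σᵢ P(now=i)×P(i→Rainy)
= 1/4×1/2 + 3/4×3/4
= 1/8 + 9/16 = 11/16

P = 11/16 ≈ 0.6875


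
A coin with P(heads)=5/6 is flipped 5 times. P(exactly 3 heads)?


Binomial: P(X=3) = C(5,3)×p^3×(1-p)^2
= 10 × 125/216 × 1/36 = 625/3888

P(X=3) = 625/3888 ≈ 16.08%


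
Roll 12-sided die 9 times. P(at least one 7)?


P(no 7)^9 = (11/12)^9 = 2357947691/5159780352
P(≥1) = 1 - 2357947691/5159780352 = 2801832661/5159780352

P = 2801832661/5159780352 ≈ 54.30%


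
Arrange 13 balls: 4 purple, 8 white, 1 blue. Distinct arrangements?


13!/(4!×8!×1!) = 6435

6435


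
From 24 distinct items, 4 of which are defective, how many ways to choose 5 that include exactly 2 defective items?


Choose 2 of the 4 defective items and 3 of the other 20 items:
C(4,2)×C(20,3) = 6×1140 = 6840

6840


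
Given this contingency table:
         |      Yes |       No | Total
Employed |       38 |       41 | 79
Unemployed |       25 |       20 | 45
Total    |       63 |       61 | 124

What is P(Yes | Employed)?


P(Yes | Employed) = 38/(38+41) = 38/79

P(Yes|Employed) = 38/79 ≈ 48.10%


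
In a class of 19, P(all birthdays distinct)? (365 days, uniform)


P(all different) = Π(365-i)/365 for i=0..18
= (365/365)×(364/365)×...×(347/365)
= 0.620881

P ≈ 0.6209 ≈ 62.09%


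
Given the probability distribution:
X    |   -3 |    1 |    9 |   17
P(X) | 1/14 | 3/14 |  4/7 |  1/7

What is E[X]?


E[X] = Σ x·P(X=x)
= (-3)×(1/14) + (1)×(3/14) + (9)×(4/7) + (17)×(1/7)
= 53/7

E[X] = 53/7


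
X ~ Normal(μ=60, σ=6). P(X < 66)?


z = (66-60)/6 = 1.0
P(Z < 1.0) = 0.8413

P(X < 66) ≈ 0.8413


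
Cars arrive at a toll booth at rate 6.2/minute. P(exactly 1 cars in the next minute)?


Poisson(λ=6.2): P(X=1) = e^(-λ)×λ^k/k!
= e^(-6.2) × 6.2^1 / 1!
≈ 0.002029430636 × 6.2 / 1 ≈ 0.012582

P(X=1) ≈ 0.012582 ≈ 1.26%


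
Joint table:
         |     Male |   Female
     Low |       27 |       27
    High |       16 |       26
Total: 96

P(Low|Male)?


P(Low|Male) = 27/(27+16) = 27/43

P = 27/43 ≈ 62.79%


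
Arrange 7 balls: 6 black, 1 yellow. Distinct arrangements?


7!/(6!×1!) = 7

7


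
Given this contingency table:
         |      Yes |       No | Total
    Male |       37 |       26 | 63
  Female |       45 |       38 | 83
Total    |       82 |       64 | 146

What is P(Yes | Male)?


P(Yes | Male) = 37/(37+26) = 37/63

P(Yes|Male) = 37/63 ≈ 58.73%


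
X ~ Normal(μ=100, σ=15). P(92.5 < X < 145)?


z₁=(92.5-100)/15=-0.5, z₂=(145-100)/15=3.0
P = Φ(3.0) - Φ(-0.5) = 0.998650 - 0.308538 = 0.690112 ≈ 0.6901

P(92.5 < X < 145) ≈ 0.6901


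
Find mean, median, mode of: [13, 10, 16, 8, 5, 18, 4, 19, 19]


Sorted: [4, 5, 8, 10, 13, 16, 18, 19, 19]
Mean = 112/9
Median = 13
Freq: {13: 1, 10: 1, 16: 1, 8: 1, 5: 1, 18: 1, 4: 1, 19: 2}
Mode: [19]

Mean=112/9, Median=13, Mode=19


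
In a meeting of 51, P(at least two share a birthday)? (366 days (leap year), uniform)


P(all different) = Π(366-i)/366 for i=0..50
= 0.025839
P(match) = 1 - 0.025839 = 0.974161

P ≈ 0.9742 ≈ 97.42%


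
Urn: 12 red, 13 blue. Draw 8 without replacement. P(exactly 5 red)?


Hypergeometric: C(12,5)×C(13,3)/C(25,8)
= 792×286/1081575 = 2288/10925

P(X=5) = 2288/10925 ≈ 20.94%


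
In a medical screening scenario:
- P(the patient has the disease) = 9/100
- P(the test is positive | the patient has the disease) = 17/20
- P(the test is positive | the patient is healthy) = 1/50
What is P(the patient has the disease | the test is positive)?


Using Bayes' theorem:
P(A|B) = P(B|A)·P(A) / P(B)

P(the test is positive) = 17/20 × 9/100 + 1/50 × 91/100
= 153/2000 + 91/5000 = 947/10000

P(the patient has the disease|the test is positive) = (153/2000) / (947/10000) = 765/947

P(the patient has the disease|the test is positive) = 765/947 ≈ 80.78%


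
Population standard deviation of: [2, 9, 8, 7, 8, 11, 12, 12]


Mean = 69/8
  (2-69/8)²=2809/64
  (9-69/8)²=9/64
  (8-69/8)²=25/64
  (7-69/8)²=169/64
  (8-69/8)²=25/64
  (11-69/8)²=361/64
  (12-69/8)²=729/64
  (12-69/8)²=729/64
Σ(x-μ)² = 607/8
σ² = (607/8)/8 = 607/64

σ = √(607/64) ≈ 3.0797


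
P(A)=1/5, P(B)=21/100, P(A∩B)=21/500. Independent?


P(A)×P(B) = 21/500
P(A∩B) = 21/500
Equal ✓ → Independent

Yes, independent


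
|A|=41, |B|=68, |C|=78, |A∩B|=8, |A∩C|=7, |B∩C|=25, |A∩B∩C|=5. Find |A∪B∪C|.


|A∪B∪C| = 41+68+78-8-7-25+5 = 152

|A∪B∪C| = 152


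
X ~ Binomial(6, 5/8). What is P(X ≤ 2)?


P(X ≤ 2) = Σ P(X=i) for i=0..2
P(X=0) = 729/262144
P(X=1) = 3645/131072
P(X=2) = 30375/262144
Sum = 19197/131072

P(X ≤ 2) = 19197/131072 ≈ 14.65%


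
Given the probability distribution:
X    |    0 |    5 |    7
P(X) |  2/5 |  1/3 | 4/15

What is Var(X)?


E[X] = 53/15
E[X²] = 107/5
Var(X) = E[X²] - (E[X])² = 107/5 - 2809/225 = 2006/225

Var(X) = 2006/225 ≈ 8.9156


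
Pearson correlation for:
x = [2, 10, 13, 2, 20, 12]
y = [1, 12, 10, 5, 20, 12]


n=6, Σx=59, Σy=60, Σxy=806, Σx²=821, Σy²=814
r = (6×806 - 59×60)/√((6×821 - 59²)(6×814 - 60²))
= 1296/√(1445×1284) = 1296/√1855380 ≈ 1296/1362.1233 ≈ 0.9515

r ≈ 0.9515


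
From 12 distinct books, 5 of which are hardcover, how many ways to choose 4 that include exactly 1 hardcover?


Choose 1 of the 5 hardcovers and 3 of the other 7 books:
C(5,1)×C(7,3) = 5×35 = 175

175


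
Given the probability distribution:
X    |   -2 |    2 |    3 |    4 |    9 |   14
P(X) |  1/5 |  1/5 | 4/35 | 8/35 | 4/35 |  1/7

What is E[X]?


E[X] = Σ x·P(X=x)
= (-2)×(1/5) + (2)×(1/5) + (3)×(4/35) + (4)×(8/35) + (9)×(4/35) + (14)×(1/7)
= 30/7

E[X] = 30/7


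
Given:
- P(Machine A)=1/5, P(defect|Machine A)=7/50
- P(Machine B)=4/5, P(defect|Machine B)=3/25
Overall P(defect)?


P(B) = Σ P(B|Aᵢ)×P(Aᵢ)
  7/50×1/5 = 7/250
  3/25×4/5 = 12/125
Sum = 31/250

P(defect) = 31/250 ≈ 12.40%


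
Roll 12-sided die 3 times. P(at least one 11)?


P(no 11)^3 = (11/12)^3 = 1331/1728
P(≥1) = 1 - 1331/1728 = 397/1728

P = 397/1728 ≈ 22.97%


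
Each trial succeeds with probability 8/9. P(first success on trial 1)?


Geometric: P(X=1) = (1-p)^(k-1)×p = (1/9)^0×8/9 = 8/9

P(X=1) = 8/9 ≈ 88.89%


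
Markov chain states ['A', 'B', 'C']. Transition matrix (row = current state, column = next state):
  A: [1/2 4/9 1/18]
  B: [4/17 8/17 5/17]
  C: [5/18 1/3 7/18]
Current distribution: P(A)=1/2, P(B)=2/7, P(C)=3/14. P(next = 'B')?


P(next=B) = Σᵢ P(now=i)×P(i→B)
= 1/2×4/9 + 2/7×8/17 + 3/14×1/3
= 2/9 + 16/119 + 1/14 = 131/306

P = 131/306 ≈ 0.4281


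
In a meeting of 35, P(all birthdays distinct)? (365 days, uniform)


P(all different) = Π(365-i)/365 for i=0..34
= (365/365)×(364/365)×...×(331/365)
= 0.185617

P ≈ 0.1856 ≈ 18.56%


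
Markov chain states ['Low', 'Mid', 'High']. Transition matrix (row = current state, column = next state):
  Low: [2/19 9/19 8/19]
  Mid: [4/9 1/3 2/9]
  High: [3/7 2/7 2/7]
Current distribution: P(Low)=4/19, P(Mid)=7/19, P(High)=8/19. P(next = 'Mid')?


P(next=Mid) = Σᵢ P(now=i)×P(i→Mid)
= 4/19×9/19 + 7/19×1/3 + 8/19×2/7
= 36/361 + 7/57 + 16/133 = 2599/7581

P = 2599/7581 ≈ 0.3428


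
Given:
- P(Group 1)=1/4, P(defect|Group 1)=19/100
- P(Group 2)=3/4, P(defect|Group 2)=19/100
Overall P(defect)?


P(B) = Σ P(B|Aᵢ)×P(Aᵢ)
  19/100×1/4 = 19/400
  19/100×3/4 = 57/400
Sum = 19/100

P(defect) = 19/100 ≈ 19.00%


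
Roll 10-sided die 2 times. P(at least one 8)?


P(no 8)^2 = (9/10)^2 = 81/100
P(≥1) = 1 - 81/100 = 19/100

P = 19/100 ≈ 19.00%


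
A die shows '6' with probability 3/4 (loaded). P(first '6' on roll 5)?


Geometric: P(X=5) = (1-p)^(k-1)×p = (1/4)^4×3/4 = 3/1024

P(X=5) = 3/1024 ≈ 0.29%


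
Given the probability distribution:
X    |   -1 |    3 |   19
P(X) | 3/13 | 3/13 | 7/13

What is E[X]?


E[X] = Σ x·P(X=x)
= (-1)×(3/13) + (3)×(3/13) + (19)×(7/13)
= 139/13

E[X] = 139/13


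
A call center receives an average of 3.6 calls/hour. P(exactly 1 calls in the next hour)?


Poisson(λ=3.6): P(X=1) = e^(-λ)×λ^k/k!
= e^(-3.6) × 3.6^1 / 1!
≈ 0.02732372245 × 3.6 / 1 ≈ 0.098365

P(X=1) ≈ 0.098365 ≈ 9.84%


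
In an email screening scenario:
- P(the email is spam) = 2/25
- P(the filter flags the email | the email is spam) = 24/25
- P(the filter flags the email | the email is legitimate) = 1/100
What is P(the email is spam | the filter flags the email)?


Using Bayes' theorem:
P(A|B) = P(B|A)·P(A) / P(B)

P(the filter flags the email) = 24/25 × 2/25 + 1/100 × 23/25
= 48/625 + 23/2500 = 43/500

P(the email is spam|the filter flags the email) = (48/625) / (43/500) = 192/215

P(the email is spam|the filter flags the email) = 192/215 ≈ 89.30%


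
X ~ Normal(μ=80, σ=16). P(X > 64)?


z = (64-80)/16 = -1.0
P(X > 64) = 1 - P(Z ≤ -1.0) = 1 - 0.1587 = 0.8413

P(X > 64) ≈ 0.8413


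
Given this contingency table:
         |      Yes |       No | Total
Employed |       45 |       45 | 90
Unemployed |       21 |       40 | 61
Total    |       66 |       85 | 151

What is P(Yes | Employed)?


P(Yes | Employed) = 45/(45+45) = 45/90 = 1/2

P(Yes|Employed) = 1/2 ≈ 50.00%


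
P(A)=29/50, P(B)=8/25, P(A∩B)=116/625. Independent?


P(A)×P(B) = 116/625
P(A∩B) = 116/625
Equal ✓ → Independent

Yes, independent


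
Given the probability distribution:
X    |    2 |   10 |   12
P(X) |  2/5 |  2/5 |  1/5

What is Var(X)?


E[X] = 36/5
E[X²] = 352/5
Var(X) = E[X²] - (E[X])² = 352/5 - 1296/25 = 464/25

Var(X) = 464/25 ≈ 18.5600


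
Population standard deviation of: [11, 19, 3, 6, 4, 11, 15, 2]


Mean = 71/8
  (11-71/8)²=289/64
  (19-71/8)²=6561/64
  (3-71/8)²=2209/64
  (6-71/8)²=529/64
  (4-71/8)²=1521/64
  (11-71/8)²=289/64
  (15-71/8)²=2401/64
  (2-71/8)²=3025/64
Σ(x-μ)² = 2103/8
σ² = (2103/8)/8 = 2103/64

σ = √(2103/64) ≈ 5.7323


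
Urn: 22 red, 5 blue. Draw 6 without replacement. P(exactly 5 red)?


Hypergeometric: C(22,5)×C(5,1)/C(27,6)
= 26334×5/296010 = 133/299

P(X=5) = 133/299 ≈ 44.48%


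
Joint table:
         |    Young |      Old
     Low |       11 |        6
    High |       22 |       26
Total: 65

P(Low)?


P(Low) = (11+6)/65 = 17/65

P(Low) = 17/65 ≈ 26.15%


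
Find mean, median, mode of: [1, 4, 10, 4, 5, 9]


Sorted: [1, 4, 4, 5, 9, 10]
Mean = 33/6 = 11/2
Median = 9/2
Freq: {1: 1, 4: 2, 10: 1, 5: 1, 9: 1}
Mode: [4]

Mean=11/2, Median=9/2, Mode=4


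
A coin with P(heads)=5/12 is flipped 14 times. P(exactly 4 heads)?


Binomial: P(X=4) = C(14,4)×p^4×(1-p)^10
= 1001 × 625/20736 × 282475249/61917364224 = 176723577655625/1283918464548864

P(X=4) = 176723577655625/1283918464548864 ≈ 13.76%


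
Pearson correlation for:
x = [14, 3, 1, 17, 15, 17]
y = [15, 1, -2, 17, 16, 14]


n=6, Σx=67, Σy=61, Σxy=978, Σx²=1009, Σy²=971
r = (6×978 - 67×61)/√((6×1009 - 67²)(6×971 - 61²))
= 1781/√(1565×2105) = 1781/√3294325 ≈ 1781/1815.0275 ≈ 0.9813

r ≈ 0.9813


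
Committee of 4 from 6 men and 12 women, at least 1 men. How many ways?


Count by #men:
  1M,3W: C(6,1)×C(12,3)=1320
  2M,2W: C(6,2)×C(12,2)=990
  3M,1W: C(6,3)×C(12,1)=240
  4M,0W: C(6,4)×C(12,0)=15
Total = 2565

2565


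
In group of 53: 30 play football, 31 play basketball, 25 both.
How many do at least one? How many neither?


|A∪B| = 30+31-25 = 36
Neither = 53-36 = 17

At least one: 36; Neither: 17


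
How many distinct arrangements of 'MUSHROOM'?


Letters: 8, freq: {'M': 2, 'U': 1, 'S': 1, 'H': 1, 'R': 1, 'O': 2}
8!/(2!×1!×1!×1!×1!×2!) = 40320/4 = 10080

10080


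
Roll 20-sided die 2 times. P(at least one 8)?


P(no 8)^2 = (19/20)^2 = 361/400
P(≥1) = 1 - 361/400 = 39/400

P = 39/400 ≈ 9.75%


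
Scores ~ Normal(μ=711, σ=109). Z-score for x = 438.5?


z = (x - μ)/σ = (438.5 - 711)/109 = -2.5

z = -2.5


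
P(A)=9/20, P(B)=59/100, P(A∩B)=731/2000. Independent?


P(A)×P(B) = 531/2000
P(A∩B) = 731/2000
Not equal → NOT independent

No, not independent


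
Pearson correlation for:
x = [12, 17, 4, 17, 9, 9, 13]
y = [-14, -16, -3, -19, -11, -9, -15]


n=7, Σx=81, Σy=-87, Σxy=-1150, Σx²=1069, Σy²=1249
r = (7×(-1150) - 81×(-87))/√((7×1069 - 81²)(7×1249 - (-87)²))
= -1003/√(922×1174) = -1003/√1082428 ≈ -1003/1040.3980 ≈ -0.9641

r ≈ -0.9641


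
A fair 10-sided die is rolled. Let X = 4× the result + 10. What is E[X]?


E[die] = (1+10)/2 = 11/2
E[X] = 4×11/2 + 10 = 32

E[X] = 32


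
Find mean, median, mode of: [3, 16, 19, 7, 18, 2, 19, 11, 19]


Sorted: [2, 3, 7, 11, 16, 18, 19, 19, 19]
Mean = 114/9 = 38/3
Median = 16
Freq: {3: 1, 16: 1, 19: 3, 7: 1, 18: 1, 2: 1, 11: 1}
Mode: [19]

Mean=38/3, Median=16, Mode=19


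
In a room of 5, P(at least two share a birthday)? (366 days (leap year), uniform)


P(all different) = Π(366-i)/366 for i=0..4
= 0.972938
P(match) = 1 - 0.972938 = 0.027062

P ≈ 0.0271 ≈ 2.71%


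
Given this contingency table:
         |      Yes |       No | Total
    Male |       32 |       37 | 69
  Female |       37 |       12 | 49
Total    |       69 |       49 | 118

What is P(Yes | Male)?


P(Yes | Male) = 32/(32+37) = 32/69

P(Yes|Male) = 32/69 ≈ 46.38%


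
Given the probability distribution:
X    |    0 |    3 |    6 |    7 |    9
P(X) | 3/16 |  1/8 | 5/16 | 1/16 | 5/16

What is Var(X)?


E[X] = 11/2
E[X²] = 163/4
Var(X) = E[X²] - (E[X])² = 163/4 - 121/4 = 21/2

Var(X) = 21/2 ≈ 10.5000


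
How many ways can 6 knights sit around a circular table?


Circular arrangements of 6 distinct objects: fix one position to break rotational symmetry.
(n-1)! = 5! = 120

120


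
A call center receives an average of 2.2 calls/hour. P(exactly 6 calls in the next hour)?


Poisson(λ=2.2): P(X=6) = e^(-λ)×λ^k/k!
= e^(-2.2) × 2.2^6 / 6!
≈ 0.1108031584 × 113.379904 / 720 ≈ 0.017448

P(X=6) ≈ 0.017448 ≈ 1.74%


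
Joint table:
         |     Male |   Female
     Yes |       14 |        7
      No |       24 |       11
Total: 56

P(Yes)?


P(Yes) = (14+7)/56 = 21/56 = 3/8

P(Yes) = 3/8 ≈ 37.50%


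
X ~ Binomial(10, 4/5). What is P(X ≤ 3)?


P(X ≤ 3) = Σ P(X=i) for i=0..3
P(X=0) = 1/9765625
P(X=1) = 8/1953125
P(X=2) = 144/1953125
P(X=3) = 1536/1953125
Sum = 8441/9765625

P(X ≤ 3) = 8441/9765625 ≈ 0.09%


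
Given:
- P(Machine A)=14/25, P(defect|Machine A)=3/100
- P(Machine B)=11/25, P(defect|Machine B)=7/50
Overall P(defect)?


P(B) = Σ P(B|Aᵢ)×P(Aᵢ)
  3/100×14/25 = 21/1250
  7/50×11/25 = 77/1250
Sum = 49/625

P(defect) = 49/625 ≈ 7.84%


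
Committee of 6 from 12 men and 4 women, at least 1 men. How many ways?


Count by #men:
  2M,4W: C(12,2)×C(4,4)=66
  3M,3W: C(12,3)×C(4,3)=880
  4M,2W: C(12,4)×C(4,2)=2970
  5M,1W: C(12,5)×C(4,1)=3168
  6M,0W: C(12,6)×C(4,0)=924
Total = 8008

8008


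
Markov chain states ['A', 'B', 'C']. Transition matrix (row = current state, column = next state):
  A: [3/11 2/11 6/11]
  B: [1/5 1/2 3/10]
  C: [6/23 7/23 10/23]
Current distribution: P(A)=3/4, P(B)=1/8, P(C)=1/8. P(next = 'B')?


P(next=B) = Σᵢ P(now=i)×P(i→B)
= 3/4×2/11 + 1/8×1/2 + 1/8×7/23
= 3/22 + 1/16 + 7/184 = 959/4048

P = 959/4048 ≈ 0.2369


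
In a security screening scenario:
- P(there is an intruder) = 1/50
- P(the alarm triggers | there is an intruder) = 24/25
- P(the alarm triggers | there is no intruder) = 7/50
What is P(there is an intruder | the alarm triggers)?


Using Bayes' theorem:
P(A|B) = P(B|A)·P(A) / P(B)

P(the alarm triggers) = 24/25 × 1/50 + 7/50 × 49/50
= 12/625 + 343/2500 = 391/2500

P(there is an intruder|the alarm triggers) = (12/625) / (391/2500) = 48/391

P(there is an intruder|the alarm triggers) = 48/391 ≈ 12.28%


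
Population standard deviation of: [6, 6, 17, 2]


Mean = 31/4
  (6-31/4)²=49/16
  (6-31/4)²=49/16
  (17-31/4)²=1369/16
  (2-31/4)²=529/16
Σ(x-μ)² = 499/4
σ² = (499/4)/4 = 499/16

σ = √(499/16) ≈ 5.5846


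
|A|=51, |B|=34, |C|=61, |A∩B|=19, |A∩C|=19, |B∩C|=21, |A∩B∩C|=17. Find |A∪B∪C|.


|A∪B∪C| = 51+34+61-19-19-21+17 = 104

|A∪B∪C| = 104


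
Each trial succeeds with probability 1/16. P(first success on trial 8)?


Geometric: P(X=8) = (1-p)^(k-1)×p = (15/16)^7×1/16 = 170859375/4294967296

P(X=8) = 170859375/4294967296 ≈ 3.98%


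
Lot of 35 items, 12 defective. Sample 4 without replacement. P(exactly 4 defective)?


Hypergeometric: C(12,4)×C(23,0)/C(35,4)
= 495×1/52360 = 9/952

P(X=4) = 9/952 ≈ 0.95%


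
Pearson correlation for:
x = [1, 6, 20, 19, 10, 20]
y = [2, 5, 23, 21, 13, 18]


n=6, Σx=76, Σy=82, Σxy=1381, Σx²=1298, Σy²=1492
r = (6×1381 - 76×82)/√((6×1298 - 76²)(6×1492 - 82²))
= 2054/√(2012×2228) = 2054/√4482736 ≈ 2054/2117.2473 ≈ 0.9701

r ≈ 0.9701


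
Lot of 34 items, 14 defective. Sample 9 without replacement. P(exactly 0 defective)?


Hypergeometric: C(14,0)×C(20,9)/C(34,9)
= 1×167960/52451256 = 95/29667

P(X=0) = 95/29667 ≈ 0.32%


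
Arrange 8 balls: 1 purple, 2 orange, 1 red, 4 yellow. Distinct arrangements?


8!/(1!×2!×1!×4!) = 840

840


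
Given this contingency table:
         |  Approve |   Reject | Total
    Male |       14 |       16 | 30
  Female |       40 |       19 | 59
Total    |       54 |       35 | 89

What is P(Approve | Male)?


P(Approve | Male) = 14/(14+16) = 14/30 = 7/15

P(Approve|Male) = 7/15 ≈ 46.67%


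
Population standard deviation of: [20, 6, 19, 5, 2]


Mean = 52/5
  (20-52/5)²=2304/25
  (6-52/5)²=484/25
  (19-52/5)²=1849/25
  (5-52/5)²=729/25
  (2-52/5)²=1764/25
Σ(x-μ)² = 1426/5
σ² = (1426/5)/5 = 1426/25

σ = √(1426/25) ≈ 7.5525


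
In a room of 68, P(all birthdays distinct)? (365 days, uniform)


P(all different) = Π(365-i)/365 for i=0..67
= (365/365)×(364/365)×...×(298/365)
= 0.001274

P ≈ 0.0013 ≈ 0.13%


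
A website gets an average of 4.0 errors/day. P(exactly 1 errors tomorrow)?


Poisson(λ=4.0): P(X=1) = e^(-λ)×λ^k/k!
= e^(-4.0) × 4.0^1 / 1!
≈ 0.01831563889 × 4 / 1 ≈ 0.073263

P(X=1) ≈ 0.073263 ≈ 7.33%


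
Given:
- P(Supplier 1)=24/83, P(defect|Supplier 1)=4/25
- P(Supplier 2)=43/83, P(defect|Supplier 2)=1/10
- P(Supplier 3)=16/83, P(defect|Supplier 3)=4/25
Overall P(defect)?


P(B) = Σ P(B|Aᵢ)×P(Aᵢ)
  4/25×24/83 = 96/2075
  1/10×43/83 = 43/830
  4/25×16/83 = 64/2075
Sum = 107/830

P(defect) = 107/830 ≈ 12.89%


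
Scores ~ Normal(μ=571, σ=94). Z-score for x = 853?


z = (x - μ)/σ = (853 - 571)/94 = 3.0

z = 3.0


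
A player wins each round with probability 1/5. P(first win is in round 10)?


Geometric: P(X=10) = (1-p)^(k-1)×p = (4/5)^9×1/5 = 262144/9765625

P(X=10) = 262144/9765625 ≈ 2.68%


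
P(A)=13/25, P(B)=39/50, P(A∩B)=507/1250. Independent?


P(A)×P(B) = 507/1250
P(A∩B) = 507/1250
Equal ✓ → Independent

Yes, independent


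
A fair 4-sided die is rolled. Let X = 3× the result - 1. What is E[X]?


E[die] = (1+4)/2 = 5/2
E[X] = 3×5/2 - 1 = 13/2

E[X] = 13/2


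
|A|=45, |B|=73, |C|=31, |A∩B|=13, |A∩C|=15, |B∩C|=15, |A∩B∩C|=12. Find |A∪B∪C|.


|A∪B∪C| = 45+73+31-13-15-15+12 = 118

|A∪B∪C| = 118


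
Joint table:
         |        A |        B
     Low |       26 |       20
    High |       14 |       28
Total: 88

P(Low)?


P(Low) = (26+20)/88 = 46/88 = 23/44

P(Low) = 23/44 ≈ 52.27%


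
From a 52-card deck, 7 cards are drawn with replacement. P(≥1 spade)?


P(not a spade) = 39/52 = 3/4
P(none in 7 draws) = (3/4)^7 = 2187/16384
P(≥1 spade) = 1 - 2187/16384 = 14197/16384

P = 14197/16384 ≈ 86.65%


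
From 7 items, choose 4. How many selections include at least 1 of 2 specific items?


Complement: C(7,4) - C(5,4) = 35 - 5 = 30

30


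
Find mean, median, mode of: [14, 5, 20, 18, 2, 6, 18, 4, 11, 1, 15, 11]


Sorted: [1, 2, 4, 5, 6, 11, 11, 14, 15, 18, 18, 20]
Mean = 125/12
Median = 11
Freq: {14: 1, 5: 1, 20: 1, 18: 2, 2: 1, 6: 1, 4: 1, 11: 2, 1: 1, 15: 1}
Mode: [11, 18]

Mean=125/12, Median=11, Mode=[11, 18]


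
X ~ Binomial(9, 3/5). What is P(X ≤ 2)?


P(X ≤ 2) = Σ P(X=i) for i=0..2
P(X=0) = 512/1953125
P(X=1) = 6912/1953125
P(X=2) = 41472/1953125
Sum = 48896/1953125

P(X ≤ 2) = 48896/1953125 ≈ 2.50%


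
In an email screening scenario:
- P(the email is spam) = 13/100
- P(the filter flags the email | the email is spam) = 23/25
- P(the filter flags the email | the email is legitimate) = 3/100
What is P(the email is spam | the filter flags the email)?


Using Bayes' theorem:
P(A|B) = P(B|A)·P(A) / P(B)

P(the filter flags the email) = 23/25 × 13/100 + 3/100 × 87/100
= 299/2500 + 261/10000 = 1457/10000

P(the email is spam|the filter flags the email) = (299/2500) / (1457/10000) = 1196/1457

P(the email is spam|the filter flags the email) = 1196/1457 ≈ 82.09%


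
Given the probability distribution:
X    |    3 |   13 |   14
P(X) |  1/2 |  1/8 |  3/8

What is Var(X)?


E[X] = 67/8
E[X²] = 793/8
Var(X) = E[X²] - (E[X])² = 793/8 - 4489/64 = 1855/64

Var(X) = 1855/64 ≈ 28.9844


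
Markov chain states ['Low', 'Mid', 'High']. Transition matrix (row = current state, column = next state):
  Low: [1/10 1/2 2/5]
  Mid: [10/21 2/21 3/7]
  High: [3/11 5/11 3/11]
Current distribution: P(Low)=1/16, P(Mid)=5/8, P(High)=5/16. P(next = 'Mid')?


P(next=Mid) = Σᵢ P(now=i)×P(i→Mid)
= 1/16×1/2 + 5/8×2/21 + 5/16×5/11
= 1/32 + 5/84 + 25/176 = 1721/7392

P = 1721/7392 ≈ 0.2328


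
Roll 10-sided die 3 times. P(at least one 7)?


P(no 7)^3 = (9/10)^3 = 729/1000
P(≥1) = 1 - 729/1000 = 271/1000

P = 271/1000 ≈ 27.10%


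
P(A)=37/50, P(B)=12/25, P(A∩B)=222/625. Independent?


P(A)×P(B) = 222/625
P(A∩B) = 222/625
Equal ✓ → Independent

Yes, independent


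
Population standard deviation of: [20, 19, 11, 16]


Mean = 66/4 = 33/2
  (20-33/2)²=49/4
  (19-33/2)²=25/4
  (11-33/2)²=121/4
  (16-33/2)²=1/4
Σ(x-μ)² = 49
σ² = 49/4

σ = √(49/4) ≈ 3.5000


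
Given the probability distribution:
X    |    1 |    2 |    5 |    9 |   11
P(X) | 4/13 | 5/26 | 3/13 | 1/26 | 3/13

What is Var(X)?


E[X] = 123/26
E[X²] = 985/26
Var(X) = E[X²] - (E[X])² = 985/26 - 15129/676 = 10481/676

Var(X) = 10481/676 ≈ 15.5044


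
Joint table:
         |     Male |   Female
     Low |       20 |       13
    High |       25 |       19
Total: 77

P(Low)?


P(Low) = (20+13)/77 = 33/77 = 3/7

P(Low) = 3/7 ≈ 42.86%


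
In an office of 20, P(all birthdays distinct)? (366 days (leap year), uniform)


P(all different) = Π(366-i)/366 for i=0..19
= (366/366)×(365/366)×...×(347/366)
= 0.589430

P ≈ 0.5894 ≈ 58.94%


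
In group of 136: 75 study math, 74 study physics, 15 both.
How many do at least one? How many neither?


|A∪B| = 75+74-15 = 134
Neither = 136-134 = 2

At least one: 134; Neither: 2


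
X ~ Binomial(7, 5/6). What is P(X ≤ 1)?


P(X ≤ 1) = Σ P(X=i) for i=0..1
P(X=0) = 1/279936
P(X=1) = 35/279936
Sum = 1/7776

P(X ≤ 1) = 1/7776 ≈ 0.01%


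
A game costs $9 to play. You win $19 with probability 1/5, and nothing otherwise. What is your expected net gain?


E[gain] = (19-9)×1/5 + (-9)×4/5
= 2 - 36/5 = -26/5

Expected net gain = $-26/5 ≈ $-5.20


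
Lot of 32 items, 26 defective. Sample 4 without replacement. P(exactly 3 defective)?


Hypergeometric: C(26,3)×C(6,1)/C(32,4)
= 2600×6/35960 = 390/899

P(X=3) = 390/899 ≈ 43.38%


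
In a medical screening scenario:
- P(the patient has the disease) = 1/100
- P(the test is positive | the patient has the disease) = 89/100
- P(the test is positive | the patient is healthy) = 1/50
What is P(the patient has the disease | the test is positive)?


Using Bayes' theorem:
P(A|B) = P(B|A)·P(A) / P(B)

P(the test is positive) = 89/100 × 1/100 + 1/50 × 99/100
= 89/10000 + 99/5000 = 287/10000

P(the patient has the disease|the test is positive) = (89/10000) / (287/10000) = 89/287

P(the patient has the disease|the test is positive) = 89/287 ≈ 31.01%


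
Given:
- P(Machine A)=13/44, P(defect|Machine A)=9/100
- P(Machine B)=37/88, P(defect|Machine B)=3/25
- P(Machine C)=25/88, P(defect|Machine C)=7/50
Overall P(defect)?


P(B) = Σ P(B|Aᵢ)×P(Aᵢ)
  9/100×13/44 = 117/4400
  3/25×37/88 = 111/2200
  7/50×25/88 = 7/176
Sum = 257/2200

P(defect) = 257/2200 ≈ 11.68%


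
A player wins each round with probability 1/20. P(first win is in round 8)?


Geometric: P(X=8) = (1-p)^(k-1)×p = (19/20)^7×1/20 = 893871739/25600000000

P(X=8) = 893871739/25600000000 ≈ 3.49%


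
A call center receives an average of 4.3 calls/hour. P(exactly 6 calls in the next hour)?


Poisson(λ=4.3): P(X=6) = e^(-λ)×λ^k/k!
= e^(-4.3) × 4.3^6 / 6!
≈ 0.01356855901 × 6321.363049 / 720 ≈ 0.119127

P(X=6) ≈ 0.119127 ≈ 11.91%


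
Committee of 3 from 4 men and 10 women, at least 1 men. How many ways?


Count by #men:
  1M,2W: C(4,1)×C(10,2)=180
  2M,1W: C(4,2)×C(10,1)=60
  3M,0W: C(4,3)×C(10,0)=4
Total = 244

244


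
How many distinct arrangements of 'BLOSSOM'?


Letters: 7, freq: {'B': 1, 'L': 1, 'O': 2, 'S': 2, 'M': 1}
7!/(1!×1!×2!×2!×1!) = 5040/4 = 1260

1260


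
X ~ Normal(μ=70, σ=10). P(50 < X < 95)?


z₁=(50-70)/10=-2.0, z₂=(95-70)/10=2.5
P = Φ(2.5) - Φ(-2.0) = 0.993790 - 0.022750 = 0.971040 ≈ 0.9710

P(50 < X < 95) ≈ 0.9710


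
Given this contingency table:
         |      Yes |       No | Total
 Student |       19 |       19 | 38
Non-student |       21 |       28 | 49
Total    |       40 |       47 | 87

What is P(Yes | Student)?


P(Yes | Student) = 19/(19+19) = 19/38 = 1/2

P(Yes|Student) = 1/2 ≈ 50.00%


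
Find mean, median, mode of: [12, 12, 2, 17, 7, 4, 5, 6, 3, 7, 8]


Sorted: [2, 3, 4, 5, 6, 7, 7, 8, 12, 12, 17]
Mean = 83/11
Median = 7
Freq: {12: 2, 2: 1, 17: 1, 7: 2, 4: 1, 5: 1, 6: 1, 3: 1, 8: 1}
Mode: [7, 12]

Mean=83/11, Median=7, Mode=[7, 12]


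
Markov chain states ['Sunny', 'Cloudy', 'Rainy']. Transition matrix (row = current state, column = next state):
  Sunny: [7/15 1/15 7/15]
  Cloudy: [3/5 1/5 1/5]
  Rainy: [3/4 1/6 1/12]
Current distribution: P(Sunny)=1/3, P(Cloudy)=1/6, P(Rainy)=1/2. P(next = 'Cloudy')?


P(next=Cloudy) = Σᵢ P(now=i)×P(i→Cloudy)
= 1/3×1/15 + 1/6×1/5 + 1/2×1/6
= 1/45 + 1/30 + 1/12 = 5/36

P = 5/36 ≈ 0.1389


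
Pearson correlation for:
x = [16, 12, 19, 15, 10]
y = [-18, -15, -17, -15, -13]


n=5, Σx=72, Σy=-78, Σxy=-1146, Σx²=1086, Σy²=1232
r = (5×(-1146) - 72×(-78))/√((5×1086 - 72²)(5×1232 - (-78)²))
= -114/√(246×76) = -114/√18696 ≈ -114/136.7333 ≈ -0.8337

r ≈ -0.8337


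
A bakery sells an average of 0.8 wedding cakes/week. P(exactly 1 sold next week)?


Poisson(λ=0.8): P(X=1) = e^(-λ)×λ^k/k!
= e^(-0.8) × 0.8^1 / 1!
≈ 0.4493289641 × 0.8 / 1 ≈ 0.359463

P(X=1) ≈ 0.359463 ≈ 35.95%


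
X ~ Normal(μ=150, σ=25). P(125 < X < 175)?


z₁=(125-150)/25=-1.0, z₂=(175-150)/25=1.0
P = Φ(1.0) - Φ(-1.0) = 0.841345 - 0.158655 = 0.682690 ≈ 0.6827

P(125 < X < 175) ≈ 0.6827


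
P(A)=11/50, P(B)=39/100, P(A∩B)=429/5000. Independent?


P(A)×P(B) = 429/5000
P(A∩B) = 429/5000
Equal ✓ → Independent

Yes, independent


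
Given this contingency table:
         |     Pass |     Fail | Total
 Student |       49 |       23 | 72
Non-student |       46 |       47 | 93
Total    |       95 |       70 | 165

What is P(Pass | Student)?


P(Pass | Student) = 49/(49+23) = 49/72

P(Pass|Student) = 49/72 ≈ 68.06%


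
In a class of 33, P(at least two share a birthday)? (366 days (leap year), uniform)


P(all different) = Π(366-i)/366 for i=0..32
= 0.225976
P(match) = 1 - 0.225976 = 0.774024

P ≈ 0.7740 ≈ 77.40%


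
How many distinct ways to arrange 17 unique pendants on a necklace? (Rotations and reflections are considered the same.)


Free circular arrangements: rotations and reflections both identified.
(n-1)!/2 = 16!/2 = 20922789888000/2 = 10461394944000

10461394944000


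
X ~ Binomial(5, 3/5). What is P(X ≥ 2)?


P(X ≥ 2) = Σ P(X=i) for i=2..5
P(X=2) = 144/625
P(X=3) = 216/625
P(X=4) = 162/625
P(X=5) = 243/3125
Sum = 2853/3125

P(X ≥ 2) = 2853/3125 ≈ 91.30%


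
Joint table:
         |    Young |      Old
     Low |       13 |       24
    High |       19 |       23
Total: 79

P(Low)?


P(Low) = (13+24)/79 = 37/79

P(Low) = 37/79 ≈ 46.84%


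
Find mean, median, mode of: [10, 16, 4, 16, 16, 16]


Sorted: [4, 10, 16, 16, 16, 16]
Mean = 78/6 = 13
Median = 16
Freq: {10: 1, 16: 4, 4: 1}
Mode: [16]

Mean=13, Median=16, Mode=16


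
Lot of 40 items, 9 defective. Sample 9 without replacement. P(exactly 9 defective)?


Hypergeometric: C(9,9)×C(31,0)/C(40,9)
= 1×1/273438880 = 1/273438880

P(X=9) = 1/273438880 ≈ 0.00%


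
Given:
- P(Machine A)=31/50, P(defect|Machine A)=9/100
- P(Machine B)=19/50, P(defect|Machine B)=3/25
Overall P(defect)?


P(B) = Σ P(B|Aᵢ)×P(Aᵢ)
  9/100×31/50 = 279/5000
  3/25×19/50 = 57/1250
Sum = 507/5000

P(defect) = 507/5000 ≈ 10.14%


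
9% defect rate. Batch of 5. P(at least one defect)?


P(all good) = (91/100)^5 = 6240321451/10000000000
P(≥1 defect) = 3759678549/10000000000

P = 3759678549/10000000000 ≈ 37.60%


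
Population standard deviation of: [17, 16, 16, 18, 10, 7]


Mean = 84/6 = 14
  (17-14)²=9
  (16-14)²=4
  (16-14)²=4
  (18-14)²=16
  (10-14)²=16
  (7-14)²=49
Σ(x-μ)² = 98
σ² = 98/6 = 49/3

σ = √(49/3) ≈ 4.0415


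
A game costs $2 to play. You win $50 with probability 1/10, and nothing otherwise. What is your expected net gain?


E[gain] = (50-2)×1/10 + (-2)×9/10
= 24/5 - 9/5 = 3

Expected net gain = $3 ≈ $3.00


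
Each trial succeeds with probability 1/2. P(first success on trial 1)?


Geometric: P(X=1) = (1-p)^(k-1)×p = (1/2)^0×1/2 = 1/2

P(X=1) = 1/2 ≈ 50.00%


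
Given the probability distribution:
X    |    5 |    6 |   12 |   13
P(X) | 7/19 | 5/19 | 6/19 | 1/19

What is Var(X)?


E[X] = 150/19
E[X²] = 1388/19
Var(X) = E[X²] - (E[X])² = 1388/19 - 22500/361 = 3872/361

Var(X) = 3872/361 ≈ 10.7258


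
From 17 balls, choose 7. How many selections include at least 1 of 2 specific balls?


Complement: C(17,7) - C(15,7) = 19448 - 6435 = 13013

13013
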